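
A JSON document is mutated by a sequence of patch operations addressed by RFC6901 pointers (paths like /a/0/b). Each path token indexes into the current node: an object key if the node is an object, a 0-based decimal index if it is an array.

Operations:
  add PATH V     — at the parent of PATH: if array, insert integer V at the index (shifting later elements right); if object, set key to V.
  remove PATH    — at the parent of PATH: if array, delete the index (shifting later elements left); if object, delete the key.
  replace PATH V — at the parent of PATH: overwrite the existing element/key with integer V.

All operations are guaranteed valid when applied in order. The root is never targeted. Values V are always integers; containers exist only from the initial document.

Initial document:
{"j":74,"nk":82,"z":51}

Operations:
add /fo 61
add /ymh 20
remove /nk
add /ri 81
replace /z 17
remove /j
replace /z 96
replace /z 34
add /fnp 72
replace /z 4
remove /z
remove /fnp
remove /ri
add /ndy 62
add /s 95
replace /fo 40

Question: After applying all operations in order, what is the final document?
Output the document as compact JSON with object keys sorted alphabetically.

Answer: {"fo":40,"ndy":62,"s":95,"ymh":20}

Derivation:
After op 1 (add /fo 61): {"fo":61,"j":74,"nk":82,"z":51}
After op 2 (add /ymh 20): {"fo":61,"j":74,"nk":82,"ymh":20,"z":51}
After op 3 (remove /nk): {"fo":61,"j":74,"ymh":20,"z":51}
After op 4 (add /ri 81): {"fo":61,"j":74,"ri":81,"ymh":20,"z":51}
After op 5 (replace /z 17): {"fo":61,"j":74,"ri":81,"ymh":20,"z":17}
After op 6 (remove /j): {"fo":61,"ri":81,"ymh":20,"z":17}
After op 7 (replace /z 96): {"fo":61,"ri":81,"ymh":20,"z":96}
After op 8 (replace /z 34): {"fo":61,"ri":81,"ymh":20,"z":34}
After op 9 (add /fnp 72): {"fnp":72,"fo":61,"ri":81,"ymh":20,"z":34}
After op 10 (replace /z 4): {"fnp":72,"fo":61,"ri":81,"ymh":20,"z":4}
After op 11 (remove /z): {"fnp":72,"fo":61,"ri":81,"ymh":20}
After op 12 (remove /fnp): {"fo":61,"ri":81,"ymh":20}
After op 13 (remove /ri): {"fo":61,"ymh":20}
After op 14 (add /ndy 62): {"fo":61,"ndy":62,"ymh":20}
After op 15 (add /s 95): {"fo":61,"ndy":62,"s":95,"ymh":20}
After op 16 (replace /fo 40): {"fo":40,"ndy":62,"s":95,"ymh":20}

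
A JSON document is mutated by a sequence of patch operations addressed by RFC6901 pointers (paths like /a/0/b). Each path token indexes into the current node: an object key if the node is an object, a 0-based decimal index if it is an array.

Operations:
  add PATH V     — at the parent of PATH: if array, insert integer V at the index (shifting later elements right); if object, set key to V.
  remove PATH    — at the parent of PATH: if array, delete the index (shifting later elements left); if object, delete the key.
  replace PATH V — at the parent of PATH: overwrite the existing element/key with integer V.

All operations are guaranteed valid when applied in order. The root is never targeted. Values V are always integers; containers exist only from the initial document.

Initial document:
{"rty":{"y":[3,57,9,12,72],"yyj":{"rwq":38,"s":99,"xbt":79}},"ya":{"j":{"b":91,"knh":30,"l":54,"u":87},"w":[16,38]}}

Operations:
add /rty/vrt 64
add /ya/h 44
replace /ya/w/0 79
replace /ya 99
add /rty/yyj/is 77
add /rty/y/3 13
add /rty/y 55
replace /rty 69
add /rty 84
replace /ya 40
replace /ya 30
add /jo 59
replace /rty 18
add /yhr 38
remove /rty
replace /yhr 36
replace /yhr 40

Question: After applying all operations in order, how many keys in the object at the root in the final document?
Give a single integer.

After op 1 (add /rty/vrt 64): {"rty":{"vrt":64,"y":[3,57,9,12,72],"yyj":{"rwq":38,"s":99,"xbt":79}},"ya":{"j":{"b":91,"knh":30,"l":54,"u":87},"w":[16,38]}}
After op 2 (add /ya/h 44): {"rty":{"vrt":64,"y":[3,57,9,12,72],"yyj":{"rwq":38,"s":99,"xbt":79}},"ya":{"h":44,"j":{"b":91,"knh":30,"l":54,"u":87},"w":[16,38]}}
After op 3 (replace /ya/w/0 79): {"rty":{"vrt":64,"y":[3,57,9,12,72],"yyj":{"rwq":38,"s":99,"xbt":79}},"ya":{"h":44,"j":{"b":91,"knh":30,"l":54,"u":87},"w":[79,38]}}
After op 4 (replace /ya 99): {"rty":{"vrt":64,"y":[3,57,9,12,72],"yyj":{"rwq":38,"s":99,"xbt":79}},"ya":99}
After op 5 (add /rty/yyj/is 77): {"rty":{"vrt":64,"y":[3,57,9,12,72],"yyj":{"is":77,"rwq":38,"s":99,"xbt":79}},"ya":99}
After op 6 (add /rty/y/3 13): {"rty":{"vrt":64,"y":[3,57,9,13,12,72],"yyj":{"is":77,"rwq":38,"s":99,"xbt":79}},"ya":99}
After op 7 (add /rty/y 55): {"rty":{"vrt":64,"y":55,"yyj":{"is":77,"rwq":38,"s":99,"xbt":79}},"ya":99}
After op 8 (replace /rty 69): {"rty":69,"ya":99}
After op 9 (add /rty 84): {"rty":84,"ya":99}
After op 10 (replace /ya 40): {"rty":84,"ya":40}
After op 11 (replace /ya 30): {"rty":84,"ya":30}
After op 12 (add /jo 59): {"jo":59,"rty":84,"ya":30}
After op 13 (replace /rty 18): {"jo":59,"rty":18,"ya":30}
After op 14 (add /yhr 38): {"jo":59,"rty":18,"ya":30,"yhr":38}
After op 15 (remove /rty): {"jo":59,"ya":30,"yhr":38}
After op 16 (replace /yhr 36): {"jo":59,"ya":30,"yhr":36}
After op 17 (replace /yhr 40): {"jo":59,"ya":30,"yhr":40}
Size at the root: 3

Answer: 3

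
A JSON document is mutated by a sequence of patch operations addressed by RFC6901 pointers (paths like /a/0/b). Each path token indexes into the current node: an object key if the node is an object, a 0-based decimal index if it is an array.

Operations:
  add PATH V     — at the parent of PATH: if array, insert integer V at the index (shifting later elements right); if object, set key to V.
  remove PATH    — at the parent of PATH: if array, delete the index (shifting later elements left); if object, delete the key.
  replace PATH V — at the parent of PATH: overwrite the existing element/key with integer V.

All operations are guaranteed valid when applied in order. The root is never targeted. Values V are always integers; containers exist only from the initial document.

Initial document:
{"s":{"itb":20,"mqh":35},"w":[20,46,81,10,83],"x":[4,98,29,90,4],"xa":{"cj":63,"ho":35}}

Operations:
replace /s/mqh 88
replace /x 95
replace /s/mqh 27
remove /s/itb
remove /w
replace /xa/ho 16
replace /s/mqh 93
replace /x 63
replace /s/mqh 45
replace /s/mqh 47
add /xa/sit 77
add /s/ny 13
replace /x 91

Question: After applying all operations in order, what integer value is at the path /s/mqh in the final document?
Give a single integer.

After op 1 (replace /s/mqh 88): {"s":{"itb":20,"mqh":88},"w":[20,46,81,10,83],"x":[4,98,29,90,4],"xa":{"cj":63,"ho":35}}
After op 2 (replace /x 95): {"s":{"itb":20,"mqh":88},"w":[20,46,81,10,83],"x":95,"xa":{"cj":63,"ho":35}}
After op 3 (replace /s/mqh 27): {"s":{"itb":20,"mqh":27},"w":[20,46,81,10,83],"x":95,"xa":{"cj":63,"ho":35}}
After op 4 (remove /s/itb): {"s":{"mqh":27},"w":[20,46,81,10,83],"x":95,"xa":{"cj":63,"ho":35}}
After op 5 (remove /w): {"s":{"mqh":27},"x":95,"xa":{"cj":63,"ho":35}}
After op 6 (replace /xa/ho 16): {"s":{"mqh":27},"x":95,"xa":{"cj":63,"ho":16}}
After op 7 (replace /s/mqh 93): {"s":{"mqh":93},"x":95,"xa":{"cj":63,"ho":16}}
After op 8 (replace /x 63): {"s":{"mqh":93},"x":63,"xa":{"cj":63,"ho":16}}
After op 9 (replace /s/mqh 45): {"s":{"mqh":45},"x":63,"xa":{"cj":63,"ho":16}}
After op 10 (replace /s/mqh 47): {"s":{"mqh":47},"x":63,"xa":{"cj":63,"ho":16}}
After op 11 (add /xa/sit 77): {"s":{"mqh":47},"x":63,"xa":{"cj":63,"ho":16,"sit":77}}
After op 12 (add /s/ny 13): {"s":{"mqh":47,"ny":13},"x":63,"xa":{"cj":63,"ho":16,"sit":77}}
After op 13 (replace /x 91): {"s":{"mqh":47,"ny":13},"x":91,"xa":{"cj":63,"ho":16,"sit":77}}
Value at /s/mqh: 47

Answer: 47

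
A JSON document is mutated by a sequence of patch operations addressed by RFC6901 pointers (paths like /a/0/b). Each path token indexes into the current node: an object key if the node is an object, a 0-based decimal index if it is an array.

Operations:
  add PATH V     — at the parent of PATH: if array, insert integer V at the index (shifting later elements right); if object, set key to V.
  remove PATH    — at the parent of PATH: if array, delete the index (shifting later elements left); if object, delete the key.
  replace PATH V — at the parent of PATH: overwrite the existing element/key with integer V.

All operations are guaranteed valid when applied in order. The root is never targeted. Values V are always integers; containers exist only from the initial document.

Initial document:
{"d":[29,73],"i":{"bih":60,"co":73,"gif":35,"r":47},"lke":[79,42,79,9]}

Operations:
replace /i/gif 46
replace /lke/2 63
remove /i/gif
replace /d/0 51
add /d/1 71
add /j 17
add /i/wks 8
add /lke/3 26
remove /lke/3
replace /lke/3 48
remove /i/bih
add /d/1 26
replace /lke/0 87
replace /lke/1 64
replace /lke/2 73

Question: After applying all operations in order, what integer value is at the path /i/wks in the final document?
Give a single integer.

Answer: 8

Derivation:
After op 1 (replace /i/gif 46): {"d":[29,73],"i":{"bih":60,"co":73,"gif":46,"r":47},"lke":[79,42,79,9]}
After op 2 (replace /lke/2 63): {"d":[29,73],"i":{"bih":60,"co":73,"gif":46,"r":47},"lke":[79,42,63,9]}
After op 3 (remove /i/gif): {"d":[29,73],"i":{"bih":60,"co":73,"r":47},"lke":[79,42,63,9]}
After op 4 (replace /d/0 51): {"d":[51,73],"i":{"bih":60,"co":73,"r":47},"lke":[79,42,63,9]}
After op 5 (add /d/1 71): {"d":[51,71,73],"i":{"bih":60,"co":73,"r":47},"lke":[79,42,63,9]}
After op 6 (add /j 17): {"d":[51,71,73],"i":{"bih":60,"co":73,"r":47},"j":17,"lke":[79,42,63,9]}
After op 7 (add /i/wks 8): {"d":[51,71,73],"i":{"bih":60,"co":73,"r":47,"wks":8},"j":17,"lke":[79,42,63,9]}
After op 8 (add /lke/3 26): {"d":[51,71,73],"i":{"bih":60,"co":73,"r":47,"wks":8},"j":17,"lke":[79,42,63,26,9]}
After op 9 (remove /lke/3): {"d":[51,71,73],"i":{"bih":60,"co":73,"r":47,"wks":8},"j":17,"lke":[79,42,63,9]}
After op 10 (replace /lke/3 48): {"d":[51,71,73],"i":{"bih":60,"co":73,"r":47,"wks":8},"j":17,"lke":[79,42,63,48]}
After op 11 (remove /i/bih): {"d":[51,71,73],"i":{"co":73,"r":47,"wks":8},"j":17,"lke":[79,42,63,48]}
After op 12 (add /d/1 26): {"d":[51,26,71,73],"i":{"co":73,"r":47,"wks":8},"j":17,"lke":[79,42,63,48]}
After op 13 (replace /lke/0 87): {"d":[51,26,71,73],"i":{"co":73,"r":47,"wks":8},"j":17,"lke":[87,42,63,48]}
After op 14 (replace /lke/1 64): {"d":[51,26,71,73],"i":{"co":73,"r":47,"wks":8},"j":17,"lke":[87,64,63,48]}
After op 15 (replace /lke/2 73): {"d":[51,26,71,73],"i":{"co":73,"r":47,"wks":8},"j":17,"lke":[87,64,73,48]}
Value at /i/wks: 8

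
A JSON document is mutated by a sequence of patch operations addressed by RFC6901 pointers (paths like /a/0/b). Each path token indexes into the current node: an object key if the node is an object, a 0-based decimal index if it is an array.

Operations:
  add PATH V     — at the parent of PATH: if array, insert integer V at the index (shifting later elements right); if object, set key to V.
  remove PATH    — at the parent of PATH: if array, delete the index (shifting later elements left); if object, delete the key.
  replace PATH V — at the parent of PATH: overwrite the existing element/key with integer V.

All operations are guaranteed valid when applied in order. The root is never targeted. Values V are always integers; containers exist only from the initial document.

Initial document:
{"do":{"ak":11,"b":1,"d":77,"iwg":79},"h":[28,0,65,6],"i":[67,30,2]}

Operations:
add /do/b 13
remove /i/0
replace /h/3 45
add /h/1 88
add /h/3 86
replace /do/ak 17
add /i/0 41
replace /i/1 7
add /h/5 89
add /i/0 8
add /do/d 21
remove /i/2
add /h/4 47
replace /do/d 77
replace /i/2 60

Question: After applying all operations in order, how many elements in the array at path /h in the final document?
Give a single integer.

Answer: 8

Derivation:
After op 1 (add /do/b 13): {"do":{"ak":11,"b":13,"d":77,"iwg":79},"h":[28,0,65,6],"i":[67,30,2]}
After op 2 (remove /i/0): {"do":{"ak":11,"b":13,"d":77,"iwg":79},"h":[28,0,65,6],"i":[30,2]}
After op 3 (replace /h/3 45): {"do":{"ak":11,"b":13,"d":77,"iwg":79},"h":[28,0,65,45],"i":[30,2]}
After op 4 (add /h/1 88): {"do":{"ak":11,"b":13,"d":77,"iwg":79},"h":[28,88,0,65,45],"i":[30,2]}
After op 5 (add /h/3 86): {"do":{"ak":11,"b":13,"d":77,"iwg":79},"h":[28,88,0,86,65,45],"i":[30,2]}
After op 6 (replace /do/ak 17): {"do":{"ak":17,"b":13,"d":77,"iwg":79},"h":[28,88,0,86,65,45],"i":[30,2]}
After op 7 (add /i/0 41): {"do":{"ak":17,"b":13,"d":77,"iwg":79},"h":[28,88,0,86,65,45],"i":[41,30,2]}
After op 8 (replace /i/1 7): {"do":{"ak":17,"b":13,"d":77,"iwg":79},"h":[28,88,0,86,65,45],"i":[41,7,2]}
After op 9 (add /h/5 89): {"do":{"ak":17,"b":13,"d":77,"iwg":79},"h":[28,88,0,86,65,89,45],"i":[41,7,2]}
After op 10 (add /i/0 8): {"do":{"ak":17,"b":13,"d":77,"iwg":79},"h":[28,88,0,86,65,89,45],"i":[8,41,7,2]}
After op 11 (add /do/d 21): {"do":{"ak":17,"b":13,"d":21,"iwg":79},"h":[28,88,0,86,65,89,45],"i":[8,41,7,2]}
After op 12 (remove /i/2): {"do":{"ak":17,"b":13,"d":21,"iwg":79},"h":[28,88,0,86,65,89,45],"i":[8,41,2]}
After op 13 (add /h/4 47): {"do":{"ak":17,"b":13,"d":21,"iwg":79},"h":[28,88,0,86,47,65,89,45],"i":[8,41,2]}
After op 14 (replace /do/d 77): {"do":{"ak":17,"b":13,"d":77,"iwg":79},"h":[28,88,0,86,47,65,89,45],"i":[8,41,2]}
After op 15 (replace /i/2 60): {"do":{"ak":17,"b":13,"d":77,"iwg":79},"h":[28,88,0,86,47,65,89,45],"i":[8,41,60]}
Size at path /h: 8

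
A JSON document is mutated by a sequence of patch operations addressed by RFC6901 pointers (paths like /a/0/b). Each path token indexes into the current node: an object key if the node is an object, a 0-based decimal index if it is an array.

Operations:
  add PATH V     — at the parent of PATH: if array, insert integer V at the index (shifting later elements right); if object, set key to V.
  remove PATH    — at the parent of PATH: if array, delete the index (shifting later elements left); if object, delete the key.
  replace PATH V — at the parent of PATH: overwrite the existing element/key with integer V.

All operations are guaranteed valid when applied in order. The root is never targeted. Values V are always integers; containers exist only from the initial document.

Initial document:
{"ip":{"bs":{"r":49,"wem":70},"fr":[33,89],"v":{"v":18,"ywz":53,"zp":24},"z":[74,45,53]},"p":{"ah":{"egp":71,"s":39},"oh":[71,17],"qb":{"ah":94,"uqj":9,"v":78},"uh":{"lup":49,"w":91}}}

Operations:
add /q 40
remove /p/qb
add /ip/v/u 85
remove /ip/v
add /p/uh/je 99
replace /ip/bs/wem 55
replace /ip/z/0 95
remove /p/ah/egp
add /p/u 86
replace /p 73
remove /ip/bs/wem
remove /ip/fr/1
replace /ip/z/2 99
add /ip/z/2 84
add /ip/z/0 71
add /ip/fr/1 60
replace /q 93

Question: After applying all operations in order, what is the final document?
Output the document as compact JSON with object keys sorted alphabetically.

After op 1 (add /q 40): {"ip":{"bs":{"r":49,"wem":70},"fr":[33,89],"v":{"v":18,"ywz":53,"zp":24},"z":[74,45,53]},"p":{"ah":{"egp":71,"s":39},"oh":[71,17],"qb":{"ah":94,"uqj":9,"v":78},"uh":{"lup":49,"w":91}},"q":40}
After op 2 (remove /p/qb): {"ip":{"bs":{"r":49,"wem":70},"fr":[33,89],"v":{"v":18,"ywz":53,"zp":24},"z":[74,45,53]},"p":{"ah":{"egp":71,"s":39},"oh":[71,17],"uh":{"lup":49,"w":91}},"q":40}
After op 3 (add /ip/v/u 85): {"ip":{"bs":{"r":49,"wem":70},"fr":[33,89],"v":{"u":85,"v":18,"ywz":53,"zp":24},"z":[74,45,53]},"p":{"ah":{"egp":71,"s":39},"oh":[71,17],"uh":{"lup":49,"w":91}},"q":40}
After op 4 (remove /ip/v): {"ip":{"bs":{"r":49,"wem":70},"fr":[33,89],"z":[74,45,53]},"p":{"ah":{"egp":71,"s":39},"oh":[71,17],"uh":{"lup":49,"w":91}},"q":40}
After op 5 (add /p/uh/je 99): {"ip":{"bs":{"r":49,"wem":70},"fr":[33,89],"z":[74,45,53]},"p":{"ah":{"egp":71,"s":39},"oh":[71,17],"uh":{"je":99,"lup":49,"w":91}},"q":40}
After op 6 (replace /ip/bs/wem 55): {"ip":{"bs":{"r":49,"wem":55},"fr":[33,89],"z":[74,45,53]},"p":{"ah":{"egp":71,"s":39},"oh":[71,17],"uh":{"je":99,"lup":49,"w":91}},"q":40}
After op 7 (replace /ip/z/0 95): {"ip":{"bs":{"r":49,"wem":55},"fr":[33,89],"z":[95,45,53]},"p":{"ah":{"egp":71,"s":39},"oh":[71,17],"uh":{"je":99,"lup":49,"w":91}},"q":40}
After op 8 (remove /p/ah/egp): {"ip":{"bs":{"r":49,"wem":55},"fr":[33,89],"z":[95,45,53]},"p":{"ah":{"s":39},"oh":[71,17],"uh":{"je":99,"lup":49,"w":91}},"q":40}
After op 9 (add /p/u 86): {"ip":{"bs":{"r":49,"wem":55},"fr":[33,89],"z":[95,45,53]},"p":{"ah":{"s":39},"oh":[71,17],"u":86,"uh":{"je":99,"lup":49,"w":91}},"q":40}
After op 10 (replace /p 73): {"ip":{"bs":{"r":49,"wem":55},"fr":[33,89],"z":[95,45,53]},"p":73,"q":40}
After op 11 (remove /ip/bs/wem): {"ip":{"bs":{"r":49},"fr":[33,89],"z":[95,45,53]},"p":73,"q":40}
After op 12 (remove /ip/fr/1): {"ip":{"bs":{"r":49},"fr":[33],"z":[95,45,53]},"p":73,"q":40}
After op 13 (replace /ip/z/2 99): {"ip":{"bs":{"r":49},"fr":[33],"z":[95,45,99]},"p":73,"q":40}
After op 14 (add /ip/z/2 84): {"ip":{"bs":{"r":49},"fr":[33],"z":[95,45,84,99]},"p":73,"q":40}
After op 15 (add /ip/z/0 71): {"ip":{"bs":{"r":49},"fr":[33],"z":[71,95,45,84,99]},"p":73,"q":40}
After op 16 (add /ip/fr/1 60): {"ip":{"bs":{"r":49},"fr":[33,60],"z":[71,95,45,84,99]},"p":73,"q":40}
After op 17 (replace /q 93): {"ip":{"bs":{"r":49},"fr":[33,60],"z":[71,95,45,84,99]},"p":73,"q":93}

Answer: {"ip":{"bs":{"r":49},"fr":[33,60],"z":[71,95,45,84,99]},"p":73,"q":93}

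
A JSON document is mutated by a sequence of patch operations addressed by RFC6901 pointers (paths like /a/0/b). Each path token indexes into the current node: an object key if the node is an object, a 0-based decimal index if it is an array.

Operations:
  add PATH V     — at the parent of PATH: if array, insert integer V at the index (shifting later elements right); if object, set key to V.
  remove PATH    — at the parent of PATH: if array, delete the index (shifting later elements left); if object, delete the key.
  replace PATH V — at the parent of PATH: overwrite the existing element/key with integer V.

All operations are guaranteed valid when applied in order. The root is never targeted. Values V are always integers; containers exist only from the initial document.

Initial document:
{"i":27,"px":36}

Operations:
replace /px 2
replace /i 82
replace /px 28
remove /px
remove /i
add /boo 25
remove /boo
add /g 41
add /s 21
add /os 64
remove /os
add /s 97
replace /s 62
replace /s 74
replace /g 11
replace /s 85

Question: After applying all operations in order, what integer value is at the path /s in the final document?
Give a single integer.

After op 1 (replace /px 2): {"i":27,"px":2}
After op 2 (replace /i 82): {"i":82,"px":2}
After op 3 (replace /px 28): {"i":82,"px":28}
After op 4 (remove /px): {"i":82}
After op 5 (remove /i): {}
After op 6 (add /boo 25): {"boo":25}
After op 7 (remove /boo): {}
After op 8 (add /g 41): {"g":41}
After op 9 (add /s 21): {"g":41,"s":21}
After op 10 (add /os 64): {"g":41,"os":64,"s":21}
After op 11 (remove /os): {"g":41,"s":21}
After op 12 (add /s 97): {"g":41,"s":97}
After op 13 (replace /s 62): {"g":41,"s":62}
After op 14 (replace /s 74): {"g":41,"s":74}
After op 15 (replace /g 11): {"g":11,"s":74}
After op 16 (replace /s 85): {"g":11,"s":85}
Value at /s: 85

Answer: 85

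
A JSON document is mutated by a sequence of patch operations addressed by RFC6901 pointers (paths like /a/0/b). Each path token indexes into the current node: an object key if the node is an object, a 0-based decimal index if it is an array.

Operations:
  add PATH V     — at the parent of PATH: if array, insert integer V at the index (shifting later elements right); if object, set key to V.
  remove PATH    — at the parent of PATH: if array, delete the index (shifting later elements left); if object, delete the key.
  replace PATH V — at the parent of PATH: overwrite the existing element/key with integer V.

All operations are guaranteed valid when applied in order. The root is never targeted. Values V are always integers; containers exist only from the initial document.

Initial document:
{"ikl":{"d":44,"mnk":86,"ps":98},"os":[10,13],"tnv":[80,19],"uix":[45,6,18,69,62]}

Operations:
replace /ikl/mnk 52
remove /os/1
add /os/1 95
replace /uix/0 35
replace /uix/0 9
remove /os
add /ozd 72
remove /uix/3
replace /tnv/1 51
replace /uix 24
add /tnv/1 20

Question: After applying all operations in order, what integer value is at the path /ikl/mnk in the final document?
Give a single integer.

Answer: 52

Derivation:
After op 1 (replace /ikl/mnk 52): {"ikl":{"d":44,"mnk":52,"ps":98},"os":[10,13],"tnv":[80,19],"uix":[45,6,18,69,62]}
After op 2 (remove /os/1): {"ikl":{"d":44,"mnk":52,"ps":98},"os":[10],"tnv":[80,19],"uix":[45,6,18,69,62]}
After op 3 (add /os/1 95): {"ikl":{"d":44,"mnk":52,"ps":98},"os":[10,95],"tnv":[80,19],"uix":[45,6,18,69,62]}
After op 4 (replace /uix/0 35): {"ikl":{"d":44,"mnk":52,"ps":98},"os":[10,95],"tnv":[80,19],"uix":[35,6,18,69,62]}
After op 5 (replace /uix/0 9): {"ikl":{"d":44,"mnk":52,"ps":98},"os":[10,95],"tnv":[80,19],"uix":[9,6,18,69,62]}
After op 6 (remove /os): {"ikl":{"d":44,"mnk":52,"ps":98},"tnv":[80,19],"uix":[9,6,18,69,62]}
After op 7 (add /ozd 72): {"ikl":{"d":44,"mnk":52,"ps":98},"ozd":72,"tnv":[80,19],"uix":[9,6,18,69,62]}
After op 8 (remove /uix/3): {"ikl":{"d":44,"mnk":52,"ps":98},"ozd":72,"tnv":[80,19],"uix":[9,6,18,62]}
After op 9 (replace /tnv/1 51): {"ikl":{"d":44,"mnk":52,"ps":98},"ozd":72,"tnv":[80,51],"uix":[9,6,18,62]}
After op 10 (replace /uix 24): {"ikl":{"d":44,"mnk":52,"ps":98},"ozd":72,"tnv":[80,51],"uix":24}
After op 11 (add /tnv/1 20): {"ikl":{"d":44,"mnk":52,"ps":98},"ozd":72,"tnv":[80,20,51],"uix":24}
Value at /ikl/mnk: 52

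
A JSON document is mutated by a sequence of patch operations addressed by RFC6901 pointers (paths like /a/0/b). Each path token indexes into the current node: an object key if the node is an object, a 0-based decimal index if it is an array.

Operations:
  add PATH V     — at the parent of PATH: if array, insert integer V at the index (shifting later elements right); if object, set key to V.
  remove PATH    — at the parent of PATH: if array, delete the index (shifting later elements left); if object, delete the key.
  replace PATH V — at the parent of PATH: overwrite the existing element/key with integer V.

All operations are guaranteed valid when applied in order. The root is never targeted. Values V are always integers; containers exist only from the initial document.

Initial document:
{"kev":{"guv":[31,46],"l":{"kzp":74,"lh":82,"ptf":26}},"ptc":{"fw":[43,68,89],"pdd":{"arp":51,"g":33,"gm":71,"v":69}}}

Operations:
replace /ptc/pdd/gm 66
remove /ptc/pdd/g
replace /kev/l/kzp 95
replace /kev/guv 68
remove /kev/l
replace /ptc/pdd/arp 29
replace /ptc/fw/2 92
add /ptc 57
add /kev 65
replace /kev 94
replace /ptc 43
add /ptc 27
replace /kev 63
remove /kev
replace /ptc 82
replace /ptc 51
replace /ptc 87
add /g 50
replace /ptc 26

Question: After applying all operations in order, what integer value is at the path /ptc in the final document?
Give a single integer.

After op 1 (replace /ptc/pdd/gm 66): {"kev":{"guv":[31,46],"l":{"kzp":74,"lh":82,"ptf":26}},"ptc":{"fw":[43,68,89],"pdd":{"arp":51,"g":33,"gm":66,"v":69}}}
After op 2 (remove /ptc/pdd/g): {"kev":{"guv":[31,46],"l":{"kzp":74,"lh":82,"ptf":26}},"ptc":{"fw":[43,68,89],"pdd":{"arp":51,"gm":66,"v":69}}}
After op 3 (replace /kev/l/kzp 95): {"kev":{"guv":[31,46],"l":{"kzp":95,"lh":82,"ptf":26}},"ptc":{"fw":[43,68,89],"pdd":{"arp":51,"gm":66,"v":69}}}
After op 4 (replace /kev/guv 68): {"kev":{"guv":68,"l":{"kzp":95,"lh":82,"ptf":26}},"ptc":{"fw":[43,68,89],"pdd":{"arp":51,"gm":66,"v":69}}}
After op 5 (remove /kev/l): {"kev":{"guv":68},"ptc":{"fw":[43,68,89],"pdd":{"arp":51,"gm":66,"v":69}}}
After op 6 (replace /ptc/pdd/arp 29): {"kev":{"guv":68},"ptc":{"fw":[43,68,89],"pdd":{"arp":29,"gm":66,"v":69}}}
After op 7 (replace /ptc/fw/2 92): {"kev":{"guv":68},"ptc":{"fw":[43,68,92],"pdd":{"arp":29,"gm":66,"v":69}}}
After op 8 (add /ptc 57): {"kev":{"guv":68},"ptc":57}
After op 9 (add /kev 65): {"kev":65,"ptc":57}
After op 10 (replace /kev 94): {"kev":94,"ptc":57}
After op 11 (replace /ptc 43): {"kev":94,"ptc":43}
After op 12 (add /ptc 27): {"kev":94,"ptc":27}
After op 13 (replace /kev 63): {"kev":63,"ptc":27}
After op 14 (remove /kev): {"ptc":27}
After op 15 (replace /ptc 82): {"ptc":82}
After op 16 (replace /ptc 51): {"ptc":51}
After op 17 (replace /ptc 87): {"ptc":87}
After op 18 (add /g 50): {"g":50,"ptc":87}
After op 19 (replace /ptc 26): {"g":50,"ptc":26}
Value at /ptc: 26

Answer: 26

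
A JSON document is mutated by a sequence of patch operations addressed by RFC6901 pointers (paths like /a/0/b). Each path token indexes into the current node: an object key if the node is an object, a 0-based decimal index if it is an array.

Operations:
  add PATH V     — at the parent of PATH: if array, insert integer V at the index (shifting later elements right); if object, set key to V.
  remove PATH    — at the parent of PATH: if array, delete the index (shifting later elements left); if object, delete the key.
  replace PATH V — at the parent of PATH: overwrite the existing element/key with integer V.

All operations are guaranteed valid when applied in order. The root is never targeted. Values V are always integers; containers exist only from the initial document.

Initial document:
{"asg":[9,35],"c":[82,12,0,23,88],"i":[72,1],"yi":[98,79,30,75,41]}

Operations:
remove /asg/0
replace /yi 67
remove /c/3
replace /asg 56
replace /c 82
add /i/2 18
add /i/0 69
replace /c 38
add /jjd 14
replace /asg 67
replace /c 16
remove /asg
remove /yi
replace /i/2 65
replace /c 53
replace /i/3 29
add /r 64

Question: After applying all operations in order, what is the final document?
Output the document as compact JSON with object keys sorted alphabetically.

After op 1 (remove /asg/0): {"asg":[35],"c":[82,12,0,23,88],"i":[72,1],"yi":[98,79,30,75,41]}
After op 2 (replace /yi 67): {"asg":[35],"c":[82,12,0,23,88],"i":[72,1],"yi":67}
After op 3 (remove /c/3): {"asg":[35],"c":[82,12,0,88],"i":[72,1],"yi":67}
After op 4 (replace /asg 56): {"asg":56,"c":[82,12,0,88],"i":[72,1],"yi":67}
After op 5 (replace /c 82): {"asg":56,"c":82,"i":[72,1],"yi":67}
After op 6 (add /i/2 18): {"asg":56,"c":82,"i":[72,1,18],"yi":67}
After op 7 (add /i/0 69): {"asg":56,"c":82,"i":[69,72,1,18],"yi":67}
After op 8 (replace /c 38): {"asg":56,"c":38,"i":[69,72,1,18],"yi":67}
After op 9 (add /jjd 14): {"asg":56,"c":38,"i":[69,72,1,18],"jjd":14,"yi":67}
After op 10 (replace /asg 67): {"asg":67,"c":38,"i":[69,72,1,18],"jjd":14,"yi":67}
After op 11 (replace /c 16): {"asg":67,"c":16,"i":[69,72,1,18],"jjd":14,"yi":67}
After op 12 (remove /asg): {"c":16,"i":[69,72,1,18],"jjd":14,"yi":67}
After op 13 (remove /yi): {"c":16,"i":[69,72,1,18],"jjd":14}
After op 14 (replace /i/2 65): {"c":16,"i":[69,72,65,18],"jjd":14}
After op 15 (replace /c 53): {"c":53,"i":[69,72,65,18],"jjd":14}
After op 16 (replace /i/3 29): {"c":53,"i":[69,72,65,29],"jjd":14}
After op 17 (add /r 64): {"c":53,"i":[69,72,65,29],"jjd":14,"r":64}

Answer: {"c":53,"i":[69,72,65,29],"jjd":14,"r":64}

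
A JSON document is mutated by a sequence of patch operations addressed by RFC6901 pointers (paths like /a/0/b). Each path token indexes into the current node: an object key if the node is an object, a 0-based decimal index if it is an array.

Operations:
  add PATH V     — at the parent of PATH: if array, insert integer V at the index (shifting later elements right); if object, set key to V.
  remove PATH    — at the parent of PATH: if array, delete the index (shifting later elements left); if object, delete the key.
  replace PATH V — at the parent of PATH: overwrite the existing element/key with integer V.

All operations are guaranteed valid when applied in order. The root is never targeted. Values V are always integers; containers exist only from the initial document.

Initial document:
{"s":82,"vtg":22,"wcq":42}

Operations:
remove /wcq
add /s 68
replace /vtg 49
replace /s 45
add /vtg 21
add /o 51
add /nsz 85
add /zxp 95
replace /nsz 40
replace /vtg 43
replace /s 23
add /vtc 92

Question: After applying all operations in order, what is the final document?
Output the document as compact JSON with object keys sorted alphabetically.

After op 1 (remove /wcq): {"s":82,"vtg":22}
After op 2 (add /s 68): {"s":68,"vtg":22}
After op 3 (replace /vtg 49): {"s":68,"vtg":49}
After op 4 (replace /s 45): {"s":45,"vtg":49}
After op 5 (add /vtg 21): {"s":45,"vtg":21}
After op 6 (add /o 51): {"o":51,"s":45,"vtg":21}
After op 7 (add /nsz 85): {"nsz":85,"o":51,"s":45,"vtg":21}
After op 8 (add /zxp 95): {"nsz":85,"o":51,"s":45,"vtg":21,"zxp":95}
After op 9 (replace /nsz 40): {"nsz":40,"o":51,"s":45,"vtg":21,"zxp":95}
After op 10 (replace /vtg 43): {"nsz":40,"o":51,"s":45,"vtg":43,"zxp":95}
After op 11 (replace /s 23): {"nsz":40,"o":51,"s":23,"vtg":43,"zxp":95}
After op 12 (add /vtc 92): {"nsz":40,"o":51,"s":23,"vtc":92,"vtg":43,"zxp":95}

Answer: {"nsz":40,"o":51,"s":23,"vtc":92,"vtg":43,"zxp":95}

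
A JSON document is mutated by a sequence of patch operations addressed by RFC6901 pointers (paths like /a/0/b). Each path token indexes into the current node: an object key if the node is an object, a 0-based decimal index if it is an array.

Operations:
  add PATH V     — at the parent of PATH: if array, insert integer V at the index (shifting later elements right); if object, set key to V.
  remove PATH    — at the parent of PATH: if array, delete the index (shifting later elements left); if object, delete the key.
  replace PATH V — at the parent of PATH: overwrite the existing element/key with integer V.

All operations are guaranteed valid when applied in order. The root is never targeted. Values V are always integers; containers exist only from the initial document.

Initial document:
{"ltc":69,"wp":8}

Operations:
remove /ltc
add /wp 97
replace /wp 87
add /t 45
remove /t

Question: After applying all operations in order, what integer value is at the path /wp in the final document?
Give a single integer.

Answer: 87

Derivation:
After op 1 (remove /ltc): {"wp":8}
After op 2 (add /wp 97): {"wp":97}
After op 3 (replace /wp 87): {"wp":87}
After op 4 (add /t 45): {"t":45,"wp":87}
After op 5 (remove /t): {"wp":87}
Value at /wp: 87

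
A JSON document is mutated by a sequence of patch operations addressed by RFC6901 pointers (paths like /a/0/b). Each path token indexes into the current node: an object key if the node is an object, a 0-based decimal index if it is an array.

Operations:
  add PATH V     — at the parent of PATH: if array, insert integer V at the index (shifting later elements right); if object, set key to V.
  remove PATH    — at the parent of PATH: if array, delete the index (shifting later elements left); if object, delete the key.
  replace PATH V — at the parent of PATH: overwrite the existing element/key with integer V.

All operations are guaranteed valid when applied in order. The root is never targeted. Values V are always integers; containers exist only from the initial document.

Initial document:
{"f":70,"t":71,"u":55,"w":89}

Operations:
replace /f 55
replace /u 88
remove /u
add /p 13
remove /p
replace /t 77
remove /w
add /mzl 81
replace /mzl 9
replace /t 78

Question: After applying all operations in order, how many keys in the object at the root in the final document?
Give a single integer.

After op 1 (replace /f 55): {"f":55,"t":71,"u":55,"w":89}
After op 2 (replace /u 88): {"f":55,"t":71,"u":88,"w":89}
After op 3 (remove /u): {"f":55,"t":71,"w":89}
After op 4 (add /p 13): {"f":55,"p":13,"t":71,"w":89}
After op 5 (remove /p): {"f":55,"t":71,"w":89}
After op 6 (replace /t 77): {"f":55,"t":77,"w":89}
After op 7 (remove /w): {"f":55,"t":77}
After op 8 (add /mzl 81): {"f":55,"mzl":81,"t":77}
After op 9 (replace /mzl 9): {"f":55,"mzl":9,"t":77}
After op 10 (replace /t 78): {"f":55,"mzl":9,"t":78}
Size at the root: 3

Answer: 3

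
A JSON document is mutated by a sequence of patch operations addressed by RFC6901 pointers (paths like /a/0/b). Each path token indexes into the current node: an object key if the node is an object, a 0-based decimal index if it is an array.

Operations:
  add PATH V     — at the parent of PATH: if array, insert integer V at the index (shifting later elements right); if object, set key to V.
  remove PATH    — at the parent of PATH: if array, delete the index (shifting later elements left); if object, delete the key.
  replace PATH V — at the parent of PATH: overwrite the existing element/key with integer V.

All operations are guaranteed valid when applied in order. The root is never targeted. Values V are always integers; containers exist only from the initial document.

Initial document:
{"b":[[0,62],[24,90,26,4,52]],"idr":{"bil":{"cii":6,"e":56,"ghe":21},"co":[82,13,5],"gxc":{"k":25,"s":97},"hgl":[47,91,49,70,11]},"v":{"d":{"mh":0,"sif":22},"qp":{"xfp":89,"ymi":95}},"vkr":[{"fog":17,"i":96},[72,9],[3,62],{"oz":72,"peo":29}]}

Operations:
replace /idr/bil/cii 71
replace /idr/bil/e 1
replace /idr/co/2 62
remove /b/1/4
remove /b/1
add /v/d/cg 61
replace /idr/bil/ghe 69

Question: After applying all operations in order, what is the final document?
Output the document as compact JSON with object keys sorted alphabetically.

Answer: {"b":[[0,62]],"idr":{"bil":{"cii":71,"e":1,"ghe":69},"co":[82,13,62],"gxc":{"k":25,"s":97},"hgl":[47,91,49,70,11]},"v":{"d":{"cg":61,"mh":0,"sif":22},"qp":{"xfp":89,"ymi":95}},"vkr":[{"fog":17,"i":96},[72,9],[3,62],{"oz":72,"peo":29}]}

Derivation:
After op 1 (replace /idr/bil/cii 71): {"b":[[0,62],[24,90,26,4,52]],"idr":{"bil":{"cii":71,"e":56,"ghe":21},"co":[82,13,5],"gxc":{"k":25,"s":97},"hgl":[47,91,49,70,11]},"v":{"d":{"mh":0,"sif":22},"qp":{"xfp":89,"ymi":95}},"vkr":[{"fog":17,"i":96},[72,9],[3,62],{"oz":72,"peo":29}]}
After op 2 (replace /idr/bil/e 1): {"b":[[0,62],[24,90,26,4,52]],"idr":{"bil":{"cii":71,"e":1,"ghe":21},"co":[82,13,5],"gxc":{"k":25,"s":97},"hgl":[47,91,49,70,11]},"v":{"d":{"mh":0,"sif":22},"qp":{"xfp":89,"ymi":95}},"vkr":[{"fog":17,"i":96},[72,9],[3,62],{"oz":72,"peo":29}]}
After op 3 (replace /idr/co/2 62): {"b":[[0,62],[24,90,26,4,52]],"idr":{"bil":{"cii":71,"e":1,"ghe":21},"co":[82,13,62],"gxc":{"k":25,"s":97},"hgl":[47,91,49,70,11]},"v":{"d":{"mh":0,"sif":22},"qp":{"xfp":89,"ymi":95}},"vkr":[{"fog":17,"i":96},[72,9],[3,62],{"oz":72,"peo":29}]}
After op 4 (remove /b/1/4): {"b":[[0,62],[24,90,26,4]],"idr":{"bil":{"cii":71,"e":1,"ghe":21},"co":[82,13,62],"gxc":{"k":25,"s":97},"hgl":[47,91,49,70,11]},"v":{"d":{"mh":0,"sif":22},"qp":{"xfp":89,"ymi":95}},"vkr":[{"fog":17,"i":96},[72,9],[3,62],{"oz":72,"peo":29}]}
After op 5 (remove /b/1): {"b":[[0,62]],"idr":{"bil":{"cii":71,"e":1,"ghe":21},"co":[82,13,62],"gxc":{"k":25,"s":97},"hgl":[47,91,49,70,11]},"v":{"d":{"mh":0,"sif":22},"qp":{"xfp":89,"ymi":95}},"vkr":[{"fog":17,"i":96},[72,9],[3,62],{"oz":72,"peo":29}]}
After op 6 (add /v/d/cg 61): {"b":[[0,62]],"idr":{"bil":{"cii":71,"e":1,"ghe":21},"co":[82,13,62],"gxc":{"k":25,"s":97},"hgl":[47,91,49,70,11]},"v":{"d":{"cg":61,"mh":0,"sif":22},"qp":{"xfp":89,"ymi":95}},"vkr":[{"fog":17,"i":96},[72,9],[3,62],{"oz":72,"peo":29}]}
After op 7 (replace /idr/bil/ghe 69): {"b":[[0,62]],"idr":{"bil":{"cii":71,"e":1,"ghe":69},"co":[82,13,62],"gxc":{"k":25,"s":97},"hgl":[47,91,49,70,11]},"v":{"d":{"cg":61,"mh":0,"sif":22},"qp":{"xfp":89,"ymi":95}},"vkr":[{"fog":17,"i":96},[72,9],[3,62],{"oz":72,"peo":29}]}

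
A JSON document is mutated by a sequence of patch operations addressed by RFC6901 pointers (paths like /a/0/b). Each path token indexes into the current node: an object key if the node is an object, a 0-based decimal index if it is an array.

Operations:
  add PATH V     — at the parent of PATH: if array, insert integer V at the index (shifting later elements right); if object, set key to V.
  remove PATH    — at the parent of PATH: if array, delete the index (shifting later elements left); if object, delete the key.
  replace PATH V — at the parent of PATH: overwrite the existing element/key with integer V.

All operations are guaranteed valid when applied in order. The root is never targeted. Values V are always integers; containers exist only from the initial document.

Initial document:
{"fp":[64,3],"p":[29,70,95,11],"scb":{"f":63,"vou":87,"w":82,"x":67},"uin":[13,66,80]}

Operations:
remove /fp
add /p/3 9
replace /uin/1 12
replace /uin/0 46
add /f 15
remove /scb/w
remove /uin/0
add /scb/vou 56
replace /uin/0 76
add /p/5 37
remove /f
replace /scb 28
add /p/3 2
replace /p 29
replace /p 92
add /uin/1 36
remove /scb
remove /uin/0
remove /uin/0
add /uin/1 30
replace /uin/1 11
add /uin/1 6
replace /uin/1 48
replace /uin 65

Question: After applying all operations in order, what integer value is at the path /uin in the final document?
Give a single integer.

Answer: 65

Derivation:
After op 1 (remove /fp): {"p":[29,70,95,11],"scb":{"f":63,"vou":87,"w":82,"x":67},"uin":[13,66,80]}
After op 2 (add /p/3 9): {"p":[29,70,95,9,11],"scb":{"f":63,"vou":87,"w":82,"x":67},"uin":[13,66,80]}
After op 3 (replace /uin/1 12): {"p":[29,70,95,9,11],"scb":{"f":63,"vou":87,"w":82,"x":67},"uin":[13,12,80]}
After op 4 (replace /uin/0 46): {"p":[29,70,95,9,11],"scb":{"f":63,"vou":87,"w":82,"x":67},"uin":[46,12,80]}
After op 5 (add /f 15): {"f":15,"p":[29,70,95,9,11],"scb":{"f":63,"vou":87,"w":82,"x":67},"uin":[46,12,80]}
After op 6 (remove /scb/w): {"f":15,"p":[29,70,95,9,11],"scb":{"f":63,"vou":87,"x":67},"uin":[46,12,80]}
After op 7 (remove /uin/0): {"f":15,"p":[29,70,95,9,11],"scb":{"f":63,"vou":87,"x":67},"uin":[12,80]}
After op 8 (add /scb/vou 56): {"f":15,"p":[29,70,95,9,11],"scb":{"f":63,"vou":56,"x":67},"uin":[12,80]}
After op 9 (replace /uin/0 76): {"f":15,"p":[29,70,95,9,11],"scb":{"f":63,"vou":56,"x":67},"uin":[76,80]}
After op 10 (add /p/5 37): {"f":15,"p":[29,70,95,9,11,37],"scb":{"f":63,"vou":56,"x":67},"uin":[76,80]}
After op 11 (remove /f): {"p":[29,70,95,9,11,37],"scb":{"f":63,"vou":56,"x":67},"uin":[76,80]}
After op 12 (replace /scb 28): {"p":[29,70,95,9,11,37],"scb":28,"uin":[76,80]}
After op 13 (add /p/3 2): {"p":[29,70,95,2,9,11,37],"scb":28,"uin":[76,80]}
After op 14 (replace /p 29): {"p":29,"scb":28,"uin":[76,80]}
After op 15 (replace /p 92): {"p":92,"scb":28,"uin":[76,80]}
After op 16 (add /uin/1 36): {"p":92,"scb":28,"uin":[76,36,80]}
After op 17 (remove /scb): {"p":92,"uin":[76,36,80]}
After op 18 (remove /uin/0): {"p":92,"uin":[36,80]}
After op 19 (remove /uin/0): {"p":92,"uin":[80]}
After op 20 (add /uin/1 30): {"p":92,"uin":[80,30]}
After op 21 (replace /uin/1 11): {"p":92,"uin":[80,11]}
After op 22 (add /uin/1 6): {"p":92,"uin":[80,6,11]}
After op 23 (replace /uin/1 48): {"p":92,"uin":[80,48,11]}
After op 24 (replace /uin 65): {"p":92,"uin":65}
Value at /uin: 65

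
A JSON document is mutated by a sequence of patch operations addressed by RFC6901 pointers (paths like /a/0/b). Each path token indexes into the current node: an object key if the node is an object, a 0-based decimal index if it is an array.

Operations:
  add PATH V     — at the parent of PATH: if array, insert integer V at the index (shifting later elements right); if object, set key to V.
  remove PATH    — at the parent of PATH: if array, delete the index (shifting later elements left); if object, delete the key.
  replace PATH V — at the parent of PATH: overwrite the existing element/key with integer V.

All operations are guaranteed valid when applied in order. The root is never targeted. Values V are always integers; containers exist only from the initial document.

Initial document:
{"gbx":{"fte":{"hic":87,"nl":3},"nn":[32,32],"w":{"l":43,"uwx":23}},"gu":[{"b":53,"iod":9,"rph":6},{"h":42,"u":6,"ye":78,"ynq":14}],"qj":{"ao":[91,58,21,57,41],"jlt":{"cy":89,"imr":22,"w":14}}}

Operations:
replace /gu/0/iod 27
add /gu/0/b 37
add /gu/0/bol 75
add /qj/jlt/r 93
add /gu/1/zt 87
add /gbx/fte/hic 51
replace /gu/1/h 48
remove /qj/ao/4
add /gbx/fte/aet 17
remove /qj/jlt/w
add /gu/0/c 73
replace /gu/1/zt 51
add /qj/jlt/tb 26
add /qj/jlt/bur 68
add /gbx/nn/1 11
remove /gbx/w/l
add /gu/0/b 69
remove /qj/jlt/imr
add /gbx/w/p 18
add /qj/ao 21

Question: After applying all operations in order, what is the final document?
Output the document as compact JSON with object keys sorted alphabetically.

After op 1 (replace /gu/0/iod 27): {"gbx":{"fte":{"hic":87,"nl":3},"nn":[32,32],"w":{"l":43,"uwx":23}},"gu":[{"b":53,"iod":27,"rph":6},{"h":42,"u":6,"ye":78,"ynq":14}],"qj":{"ao":[91,58,21,57,41],"jlt":{"cy":89,"imr":22,"w":14}}}
After op 2 (add /gu/0/b 37): {"gbx":{"fte":{"hic":87,"nl":3},"nn":[32,32],"w":{"l":43,"uwx":23}},"gu":[{"b":37,"iod":27,"rph":6},{"h":42,"u":6,"ye":78,"ynq":14}],"qj":{"ao":[91,58,21,57,41],"jlt":{"cy":89,"imr":22,"w":14}}}
After op 3 (add /gu/0/bol 75): {"gbx":{"fte":{"hic":87,"nl":3},"nn":[32,32],"w":{"l":43,"uwx":23}},"gu":[{"b":37,"bol":75,"iod":27,"rph":6},{"h":42,"u":6,"ye":78,"ynq":14}],"qj":{"ao":[91,58,21,57,41],"jlt":{"cy":89,"imr":22,"w":14}}}
After op 4 (add /qj/jlt/r 93): {"gbx":{"fte":{"hic":87,"nl":3},"nn":[32,32],"w":{"l":43,"uwx":23}},"gu":[{"b":37,"bol":75,"iod":27,"rph":6},{"h":42,"u":6,"ye":78,"ynq":14}],"qj":{"ao":[91,58,21,57,41],"jlt":{"cy":89,"imr":22,"r":93,"w":14}}}
After op 5 (add /gu/1/zt 87): {"gbx":{"fte":{"hic":87,"nl":3},"nn":[32,32],"w":{"l":43,"uwx":23}},"gu":[{"b":37,"bol":75,"iod":27,"rph":6},{"h":42,"u":6,"ye":78,"ynq":14,"zt":87}],"qj":{"ao":[91,58,21,57,41],"jlt":{"cy":89,"imr":22,"r":93,"w":14}}}
After op 6 (add /gbx/fte/hic 51): {"gbx":{"fte":{"hic":51,"nl":3},"nn":[32,32],"w":{"l":43,"uwx":23}},"gu":[{"b":37,"bol":75,"iod":27,"rph":6},{"h":42,"u":6,"ye":78,"ynq":14,"zt":87}],"qj":{"ao":[91,58,21,57,41],"jlt":{"cy":89,"imr":22,"r":93,"w":14}}}
After op 7 (replace /gu/1/h 48): {"gbx":{"fte":{"hic":51,"nl":3},"nn":[32,32],"w":{"l":43,"uwx":23}},"gu":[{"b":37,"bol":75,"iod":27,"rph":6},{"h":48,"u":6,"ye":78,"ynq":14,"zt":87}],"qj":{"ao":[91,58,21,57,41],"jlt":{"cy":89,"imr":22,"r":93,"w":14}}}
After op 8 (remove /qj/ao/4): {"gbx":{"fte":{"hic":51,"nl":3},"nn":[32,32],"w":{"l":43,"uwx":23}},"gu":[{"b":37,"bol":75,"iod":27,"rph":6},{"h":48,"u":6,"ye":78,"ynq":14,"zt":87}],"qj":{"ao":[91,58,21,57],"jlt":{"cy":89,"imr":22,"r":93,"w":14}}}
After op 9 (add /gbx/fte/aet 17): {"gbx":{"fte":{"aet":17,"hic":51,"nl":3},"nn":[32,32],"w":{"l":43,"uwx":23}},"gu":[{"b":37,"bol":75,"iod":27,"rph":6},{"h":48,"u":6,"ye":78,"ynq":14,"zt":87}],"qj":{"ao":[91,58,21,57],"jlt":{"cy":89,"imr":22,"r":93,"w":14}}}
After op 10 (remove /qj/jlt/w): {"gbx":{"fte":{"aet":17,"hic":51,"nl":3},"nn":[32,32],"w":{"l":43,"uwx":23}},"gu":[{"b":37,"bol":75,"iod":27,"rph":6},{"h":48,"u":6,"ye":78,"ynq":14,"zt":87}],"qj":{"ao":[91,58,21,57],"jlt":{"cy":89,"imr":22,"r":93}}}
After op 11 (add /gu/0/c 73): {"gbx":{"fte":{"aet":17,"hic":51,"nl":3},"nn":[32,32],"w":{"l":43,"uwx":23}},"gu":[{"b":37,"bol":75,"c":73,"iod":27,"rph":6},{"h":48,"u":6,"ye":78,"ynq":14,"zt":87}],"qj":{"ao":[91,58,21,57],"jlt":{"cy":89,"imr":22,"r":93}}}
After op 12 (replace /gu/1/zt 51): {"gbx":{"fte":{"aet":17,"hic":51,"nl":3},"nn":[32,32],"w":{"l":43,"uwx":23}},"gu":[{"b":37,"bol":75,"c":73,"iod":27,"rph":6},{"h":48,"u":6,"ye":78,"ynq":14,"zt":51}],"qj":{"ao":[91,58,21,57],"jlt":{"cy":89,"imr":22,"r":93}}}
After op 13 (add /qj/jlt/tb 26): {"gbx":{"fte":{"aet":17,"hic":51,"nl":3},"nn":[32,32],"w":{"l":43,"uwx":23}},"gu":[{"b":37,"bol":75,"c":73,"iod":27,"rph":6},{"h":48,"u":6,"ye":78,"ynq":14,"zt":51}],"qj":{"ao":[91,58,21,57],"jlt":{"cy":89,"imr":22,"r":93,"tb":26}}}
After op 14 (add /qj/jlt/bur 68): {"gbx":{"fte":{"aet":17,"hic":51,"nl":3},"nn":[32,32],"w":{"l":43,"uwx":23}},"gu":[{"b":37,"bol":75,"c":73,"iod":27,"rph":6},{"h":48,"u":6,"ye":78,"ynq":14,"zt":51}],"qj":{"ao":[91,58,21,57],"jlt":{"bur":68,"cy":89,"imr":22,"r":93,"tb":26}}}
After op 15 (add /gbx/nn/1 11): {"gbx":{"fte":{"aet":17,"hic":51,"nl":3},"nn":[32,11,32],"w":{"l":43,"uwx":23}},"gu":[{"b":37,"bol":75,"c":73,"iod":27,"rph":6},{"h":48,"u":6,"ye":78,"ynq":14,"zt":51}],"qj":{"ao":[91,58,21,57],"jlt":{"bur":68,"cy":89,"imr":22,"r":93,"tb":26}}}
After op 16 (remove /gbx/w/l): {"gbx":{"fte":{"aet":17,"hic":51,"nl":3},"nn":[32,11,32],"w":{"uwx":23}},"gu":[{"b":37,"bol":75,"c":73,"iod":27,"rph":6},{"h":48,"u":6,"ye":78,"ynq":14,"zt":51}],"qj":{"ao":[91,58,21,57],"jlt":{"bur":68,"cy":89,"imr":22,"r":93,"tb":26}}}
After op 17 (add /gu/0/b 69): {"gbx":{"fte":{"aet":17,"hic":51,"nl":3},"nn":[32,11,32],"w":{"uwx":23}},"gu":[{"b":69,"bol":75,"c":73,"iod":27,"rph":6},{"h":48,"u":6,"ye":78,"ynq":14,"zt":51}],"qj":{"ao":[91,58,21,57],"jlt":{"bur":68,"cy":89,"imr":22,"r":93,"tb":26}}}
After op 18 (remove /qj/jlt/imr): {"gbx":{"fte":{"aet":17,"hic":51,"nl":3},"nn":[32,11,32],"w":{"uwx":23}},"gu":[{"b":69,"bol":75,"c":73,"iod":27,"rph":6},{"h":48,"u":6,"ye":78,"ynq":14,"zt":51}],"qj":{"ao":[91,58,21,57],"jlt":{"bur":68,"cy":89,"r":93,"tb":26}}}
After op 19 (add /gbx/w/p 18): {"gbx":{"fte":{"aet":17,"hic":51,"nl":3},"nn":[32,11,32],"w":{"p":18,"uwx":23}},"gu":[{"b":69,"bol":75,"c":73,"iod":27,"rph":6},{"h":48,"u":6,"ye":78,"ynq":14,"zt":51}],"qj":{"ao":[91,58,21,57],"jlt":{"bur":68,"cy":89,"r":93,"tb":26}}}
After op 20 (add /qj/ao 21): {"gbx":{"fte":{"aet":17,"hic":51,"nl":3},"nn":[32,11,32],"w":{"p":18,"uwx":23}},"gu":[{"b":69,"bol":75,"c":73,"iod":27,"rph":6},{"h":48,"u":6,"ye":78,"ynq":14,"zt":51}],"qj":{"ao":21,"jlt":{"bur":68,"cy":89,"r":93,"tb":26}}}

Answer: {"gbx":{"fte":{"aet":17,"hic":51,"nl":3},"nn":[32,11,32],"w":{"p":18,"uwx":23}},"gu":[{"b":69,"bol":75,"c":73,"iod":27,"rph":6},{"h":48,"u":6,"ye":78,"ynq":14,"zt":51}],"qj":{"ao":21,"jlt":{"bur":68,"cy":89,"r":93,"tb":26}}}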